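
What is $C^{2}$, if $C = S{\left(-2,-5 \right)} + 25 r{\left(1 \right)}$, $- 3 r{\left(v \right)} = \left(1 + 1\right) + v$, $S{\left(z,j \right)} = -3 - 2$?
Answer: $900$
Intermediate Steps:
$S{\left(z,j \right)} = -5$
$r{\left(v \right)} = - \frac{2}{3} - \frac{v}{3}$ ($r{\left(v \right)} = - \frac{\left(1 + 1\right) + v}{3} = - \frac{2 + v}{3} = - \frac{2}{3} - \frac{v}{3}$)
$C = -30$ ($C = -5 + 25 \left(- \frac{2}{3} - \frac{1}{3}\right) = -5 + 25 \left(-1\right) = -5 - 25 = -30$)
$C^{2} = \left(-30\right)^{2} = 900$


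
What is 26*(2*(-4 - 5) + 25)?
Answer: 182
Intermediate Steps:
26*(2*(-4 - 5) + 25) = 26*(2*(-9) + 25) = 26*(-18 + 25) = 26*7 = 182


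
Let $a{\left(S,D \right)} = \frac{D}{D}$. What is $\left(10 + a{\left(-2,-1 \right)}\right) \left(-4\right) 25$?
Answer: $-1100$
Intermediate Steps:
$a{\left(S,D \right)} = 1$
$\left(10 + a{\left(-2,-1 \right)}\right) \left(-4\right) 25 = \left(10 + 1\right) \left(-4\right) 25 = 11 \left(-4\right) 25 = \left(-44\right) 25 = -1100$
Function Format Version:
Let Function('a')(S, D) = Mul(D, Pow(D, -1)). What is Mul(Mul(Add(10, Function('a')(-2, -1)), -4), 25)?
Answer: -1100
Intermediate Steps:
Function('a')(S, D) = 1
Mul(Mul(Add(10, Function('a')(-2, -1)), -4), 25) = Mul(Mul(Add(10, 1), -4), 25) = Mul(Mul(11, -4), 25) = Mul(-44, 25) = -1100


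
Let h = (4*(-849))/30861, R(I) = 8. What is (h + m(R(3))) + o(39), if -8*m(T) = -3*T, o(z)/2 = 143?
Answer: 2971811/10287 ≈ 288.89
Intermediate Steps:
o(z) = 286 (o(z) = 2*143 = 286)
h = -1132/10287 (h = -3396*1/30861 = -1132/10287 ≈ -0.11004)
m(T) = 3*T/8 (m(T) = -(-3)*T/8 = 3*T/8)
(h + m(R(3))) + o(39) = (-1132/10287 + (3/8)*8) + 286 = (-1132/10287 + 3) + 286 = 29729/10287 + 286 = 2971811/10287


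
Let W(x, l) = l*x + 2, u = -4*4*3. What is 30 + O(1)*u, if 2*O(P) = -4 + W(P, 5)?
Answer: -42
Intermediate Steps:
u = -48 (u = -16*3 = -48)
W(x, l) = 2 + l*x
O(P) = -1 + 5*P/2 (O(P) = (-4 + (2 + 5*P))/2 = (-2 + 5*P)/2 = -1 + 5*P/2)
30 + O(1)*u = 30 + (-1 + (5/2)*1)*(-48) = 30 + (-1 + 5/2)*(-48) = 30 + (3/2)*(-48) = 30 - 72 = -42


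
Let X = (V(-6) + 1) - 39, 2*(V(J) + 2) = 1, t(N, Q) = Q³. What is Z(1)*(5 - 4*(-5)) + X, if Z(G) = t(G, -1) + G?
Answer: -79/2 ≈ -39.500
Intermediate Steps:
Z(G) = -1 + G (Z(G) = (-1)³ + G = -1 + G)
V(J) = -3/2 (V(J) = -2 + (½)*1 = -2 + ½ = -3/2)
X = -79/2 (X = (-3/2 + 1) - 39 = -½ - 39 = -79/2 ≈ -39.500)
Z(1)*(5 - 4*(-5)) + X = (-1 + 1)*(5 - 4*(-5)) - 79/2 = 0*(5 + 20) - 79/2 = 0*25 - 79/2 = 0 - 79/2 = -79/2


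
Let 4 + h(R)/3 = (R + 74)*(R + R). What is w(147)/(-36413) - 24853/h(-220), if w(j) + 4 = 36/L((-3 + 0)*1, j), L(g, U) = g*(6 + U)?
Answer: -1182397525/9176176836 ≈ -0.12886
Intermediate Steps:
w(j) = -4 + 36/(-18 - 3*j) (w(j) = -4 + 36/((((-3 + 0)*1)*(6 + j))) = -4 + 36/(((-3*1)*(6 + j))) = -4 + 36/((-3*(6 + j))) = -4 + 36/(-18 - 3*j))
h(R) = -12 + 6*R*(74 + R) (h(R) = -12 + 3*((R + 74)*(R + R)) = -12 + 3*((74 + R)*(2*R)) = -12 + 3*(2*R*(74 + R)) = -12 + 6*R*(74 + R))
w(147)/(-36413) - 24853/h(-220) = (4*(9 + 147)/(-6 - 1*147))/(-36413) - 24853/(-12 + 6*(-220)² + 444*(-220)) = (4*156/(-6 - 147))*(-1/36413) - 24853/(-12 + 6*48400 - 97680) = (4*156/(-153))*(-1/36413) - 24853/(-12 + 290400 - 97680) = (4*(-1/153)*156)*(-1/36413) - 24853/192708 = -208/51*(-1/36413) - 24853*1/192708 = 16/142851 - 24853/192708 = -1182397525/9176176836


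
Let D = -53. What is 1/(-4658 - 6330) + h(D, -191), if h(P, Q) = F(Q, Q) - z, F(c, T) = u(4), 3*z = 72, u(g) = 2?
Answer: -241737/10988 ≈ -22.000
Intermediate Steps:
z = 24 (z = (1/3)*72 = 24)
F(c, T) = 2
h(P, Q) = -22 (h(P, Q) = 2 - 1*24 = 2 - 24 = -22)
1/(-4658 - 6330) + h(D, -191) = 1/(-4658 - 6330) - 22 = 1/(-10988) - 22 = -1/10988 - 22 = -241737/10988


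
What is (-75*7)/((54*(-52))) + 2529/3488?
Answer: 372193/408096 ≈ 0.91202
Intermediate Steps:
(-75*7)/((54*(-52))) + 2529/3488 = -525/(-2808) + 2529*(1/3488) = -525*(-1/2808) + 2529/3488 = 175/936 + 2529/3488 = 372193/408096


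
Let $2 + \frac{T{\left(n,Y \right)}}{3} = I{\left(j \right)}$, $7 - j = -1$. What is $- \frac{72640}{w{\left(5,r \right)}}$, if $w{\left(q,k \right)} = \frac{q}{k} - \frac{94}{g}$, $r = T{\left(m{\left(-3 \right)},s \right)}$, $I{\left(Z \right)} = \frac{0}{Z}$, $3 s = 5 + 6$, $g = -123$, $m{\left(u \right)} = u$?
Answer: $\frac{17869440}{17} \approx 1.0511 \cdot 10^{6}$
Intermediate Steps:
$j = 8$ ($j = 7 - -1 = 7 + 1 = 8$)
$s = \frac{11}{3}$ ($s = \frac{5 + 6}{3} = \frac{1}{3} \cdot 11 = \frac{11}{3} \approx 3.6667$)
$I{\left(Z \right)} = 0$
$T{\left(n,Y \right)} = -6$ ($T{\left(n,Y \right)} = -6 + 3 \cdot 0 = -6 + 0 = -6$)
$r = -6$
$w{\left(q,k \right)} = \frac{94}{123} + \frac{q}{k}$ ($w{\left(q,k \right)} = \frac{q}{k} - \frac{94}{-123} = \frac{q}{k} - - \frac{94}{123} = \frac{q}{k} + \frac{94}{123} = \frac{94}{123} + \frac{q}{k}$)
$- \frac{72640}{w{\left(5,r \right)}} = - \frac{72640}{\frac{94}{123} + \frac{5}{-6}} = - \frac{72640}{\frac{94}{123} + 5 \left(- \frac{1}{6}\right)} = - \frac{72640}{\frac{94}{123} - \frac{5}{6}} = - \frac{72640}{- \frac{17}{246}} = \left(-72640\right) \left(- \frac{246}{17}\right) = \frac{17869440}{17}$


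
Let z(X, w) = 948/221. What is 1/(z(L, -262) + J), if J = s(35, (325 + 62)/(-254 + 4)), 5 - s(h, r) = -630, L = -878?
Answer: 221/141283 ≈ 0.0015642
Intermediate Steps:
z(X, w) = 948/221 (z(X, w) = 948*(1/221) = 948/221)
s(h, r) = 635 (s(h, r) = 5 - 1*(-630) = 5 + 630 = 635)
J = 635
1/(z(L, -262) + J) = 1/(948/221 + 635) = 1/(141283/221) = 221/141283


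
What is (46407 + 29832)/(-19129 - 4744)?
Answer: -76239/23873 ≈ -3.1935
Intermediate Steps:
(46407 + 29832)/(-19129 - 4744) = 76239/(-23873) = 76239*(-1/23873) = -76239/23873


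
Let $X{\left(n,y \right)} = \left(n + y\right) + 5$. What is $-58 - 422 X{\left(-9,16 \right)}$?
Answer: $-5122$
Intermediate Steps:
$X{\left(n,y \right)} = 5 + n + y$
$-58 - 422 X{\left(-9,16 \right)} = -58 - 422 \left(5 - 9 + 16\right) = -58 - 5064 = -5122$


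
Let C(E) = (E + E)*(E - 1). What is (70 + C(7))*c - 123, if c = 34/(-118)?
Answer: -9875/59 ≈ -167.37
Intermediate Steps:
C(E) = 2*E*(-1 + E) (C(E) = (2*E)*(-1 + E) = 2*E*(-1 + E))
c = -17/59 (c = 34*(-1/118) = -17/59 ≈ -0.28814)
(70 + C(7))*c - 123 = (70 + 2*7*(-1 + 7))*(-17/59) - 123 = (70 + 2*7*6)*(-17/59) - 123 = (70 + 84)*(-17/59) - 123 = 154*(-17/59) - 123 = -2618/59 - 123 = -9875/59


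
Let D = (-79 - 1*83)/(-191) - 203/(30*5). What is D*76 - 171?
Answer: -2999549/14325 ≈ -209.39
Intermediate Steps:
D = -14473/28650 (D = (-79 - 83)*(-1/191) - 203/150 = -162*(-1/191) - 203*1/150 = 162/191 - 203/150 = -14473/28650 ≈ -0.50517)
D*76 - 171 = -14473/28650*76 - 171 = -549974/14325 - 171 = -2999549/14325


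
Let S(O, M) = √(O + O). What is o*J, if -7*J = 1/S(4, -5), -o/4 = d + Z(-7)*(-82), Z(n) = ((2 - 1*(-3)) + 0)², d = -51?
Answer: -2101*√2/7 ≈ -424.47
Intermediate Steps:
S(O, M) = √2*√O (S(O, M) = √(2*O) = √2*√O)
Z(n) = 25 (Z(n) = ((2 + 3) + 0)² = (5 + 0)² = 5² = 25)
o = 8404 (o = -4*(-51 + 25*(-82)) = -4*(-51 - 2050) = -4*(-2101) = 8404)
J = -√2/28 (J = -√2/4/7 = -√2/28 ≈ -0.050508)
o*J = 8404*(-√2/28) = -2101*√2/7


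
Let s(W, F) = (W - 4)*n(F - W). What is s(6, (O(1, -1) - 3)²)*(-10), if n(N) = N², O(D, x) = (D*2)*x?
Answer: -7220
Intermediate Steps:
O(D, x) = 2*D*x (O(D, x) = (2*D)*x = 2*D*x)
s(W, F) = (F - W)²*(-4 + W) (s(W, F) = (W - 4)*(F - W)² = (-4 + W)*(F - W)² = (F - W)²*(-4 + W))
s(6, (O(1, -1) - 3)²)*(-10) = (((2*1*(-1) - 3)² - 1*6)²*(-4 + 6))*(-10) = (((-2 - 3)² - 6)²*2)*(-10) = (((-5)² - 6)²*2)*(-10) = ((25 - 6)²*2)*(-10) = (19²*2)*(-10) = (361*2)*(-10) = 722*(-10) = -7220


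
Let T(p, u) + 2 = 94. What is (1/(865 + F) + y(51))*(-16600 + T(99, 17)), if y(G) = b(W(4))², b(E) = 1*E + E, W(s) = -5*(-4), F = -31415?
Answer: -403455511746/15275 ≈ -2.6413e+7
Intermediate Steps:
W(s) = 20
T(p, u) = 92 (T(p, u) = -2 + 94 = 92)
b(E) = 2*E (b(E) = E + E = 2*E)
y(G) = 1600 (y(G) = (2*20)² = 40² = 1600)
(1/(865 + F) + y(51))*(-16600 + T(99, 17)) = (1/(865 - 31415) + 1600)*(-16600 + 92) = (1/(-30550) + 1600)*(-16508) = (-1/30550 + 1600)*(-16508) = (48879999/30550)*(-16508) = -403455511746/15275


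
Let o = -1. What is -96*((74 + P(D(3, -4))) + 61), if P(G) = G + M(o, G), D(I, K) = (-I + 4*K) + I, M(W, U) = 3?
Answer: -11712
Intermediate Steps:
D(I, K) = 4*K
P(G) = 3 + G (P(G) = G + 3 = 3 + G)
-96*((74 + P(D(3, -4))) + 61) = -96*((74 + (3 + 4*(-4))) + 61) = -96*((74 + (3 - 16)) + 61) = -96*((74 - 13) + 61) = -96*(61 + 61) = -96*122 = -11712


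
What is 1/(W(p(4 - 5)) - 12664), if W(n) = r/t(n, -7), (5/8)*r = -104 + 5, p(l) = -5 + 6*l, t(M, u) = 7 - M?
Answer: -5/63364 ≈ -7.8909e-5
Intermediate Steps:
r = -792/5 (r = 8*(-104 + 5)/5 = (8/5)*(-99) = -792/5 ≈ -158.40)
W(n) = -792/(5*(7 - n))
1/(W(p(4 - 5)) - 12664) = 1/(792/(5*(-7 + (-5 + 6*(4 - 5)))) - 12664) = 1/(792/(5*(-7 + (-5 + 6*(-1)))) - 12664) = 1/(792/(5*(-7 + (-5 - 6))) - 12664) = 1/(792/(5*(-7 - 11)) - 12664) = 1/((792/5)/(-18) - 12664) = 1/((792/5)*(-1/18) - 12664) = 1/(-44/5 - 12664) = 1/(-63364/5) = -5/63364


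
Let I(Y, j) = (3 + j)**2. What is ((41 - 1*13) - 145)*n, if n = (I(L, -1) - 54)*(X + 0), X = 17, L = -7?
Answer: 99450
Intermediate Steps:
n = -850 (n = ((3 - 1)**2 - 54)*(17 + 0) = (2**2 - 54)*17 = (4 - 54)*17 = -50*17 = -850)
((41 - 1*13) - 145)*n = ((41 - 1*13) - 145)*(-850) = ((41 - 13) - 145)*(-850) = (28 - 145)*(-850) = -117*(-850) = 99450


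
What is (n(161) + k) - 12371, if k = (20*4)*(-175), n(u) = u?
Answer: -26210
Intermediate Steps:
k = -14000 (k = 80*(-175) = -14000)
(n(161) + k) - 12371 = (161 - 14000) - 12371 = -13839 - 12371 = -26210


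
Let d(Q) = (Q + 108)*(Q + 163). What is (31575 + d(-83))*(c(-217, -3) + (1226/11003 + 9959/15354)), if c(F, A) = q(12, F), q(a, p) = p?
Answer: -1226548153488475/168940062 ≈ -7.2603e+6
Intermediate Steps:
c(F, A) = F
d(Q) = (108 + Q)*(163 + Q)
(31575 + d(-83))*(c(-217, -3) + (1226/11003 + 9959/15354)) = (31575 + (17604 + (-83)**2 + 271*(-83)))*(-217 + (1226/11003 + 9959/15354)) = (31575 + (17604 + 6889 - 22493))*(-217 + (1226*(1/11003) + 9959*(1/15354))) = (31575 + 2000)*(-217 + (1226/11003 + 9959/15354)) = 33575*(-217 + 128402881/168940062) = 33575*(-36531590573/168940062) = -1226548153488475/168940062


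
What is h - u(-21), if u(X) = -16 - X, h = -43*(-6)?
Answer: 253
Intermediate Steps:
h = 258
h - u(-21) = 258 - (-16 - 1*(-21)) = 258 - (-16 + 21) = 258 - 1*5 = 258 - 5 = 253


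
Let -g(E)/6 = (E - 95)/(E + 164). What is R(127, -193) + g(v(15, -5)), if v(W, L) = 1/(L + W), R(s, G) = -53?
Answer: -27093/547 ≈ -49.530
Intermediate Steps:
g(E) = -6*(-95 + E)/(164 + E) (g(E) = -6*(E - 95)/(E + 164) = -6*(-95 + E)/(164 + E))
R(127, -193) + g(v(15, -5)) = -53 + 6*(95 - 1/(-5 + 15))/(164 + 1/(-5 + 15)) = -53 + 6*(95 - 1/10)/(164 + 1/10) = -53 + 6*(95 - 1*1/10)/(164 + 1/10) = -53 + 6*(95 - 1/10)/(1641/10) = -53 + 6*(10/1641)*(949/10) = -53 + 1898/547 = -27093/547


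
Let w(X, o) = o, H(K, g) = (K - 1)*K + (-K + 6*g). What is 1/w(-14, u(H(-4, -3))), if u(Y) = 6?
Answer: ⅙ ≈ 0.16667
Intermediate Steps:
H(K, g) = -K + 6*g + K*(-1 + K) (H(K, g) = (-1 + K)*K + (-K + 6*g) = K*(-1 + K) + (-K + 6*g) = -K + 6*g + K*(-1 + K))
1/w(-14, u(H(-4, -3))) = 1/6 = ⅙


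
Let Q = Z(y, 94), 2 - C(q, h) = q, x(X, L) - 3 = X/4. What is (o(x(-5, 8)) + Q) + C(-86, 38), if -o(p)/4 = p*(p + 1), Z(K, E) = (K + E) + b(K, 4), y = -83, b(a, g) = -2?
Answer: 311/4 ≈ 77.750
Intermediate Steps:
x(X, L) = 3 + X/4
C(q, h) = 2 - q
Z(K, E) = -2 + E + K (Z(K, E) = (K + E) - 2 = (E + K) - 2 = -2 + E + K)
Q = 9 (Q = -2 + 94 - 83 = 9)
o(p) = -4*p*(1 + p) (o(p) = -4*p*(p + 1) = -4*p*(1 + p))
(o(x(-5, 8)) + Q) + C(-86, 38) = (-4*(3 + (1/4)*(-5))*(1 + (3 + (1/4)*(-5))) + 9) + (2 - 1*(-86)) = (-4*(3 - 5/4)*(1 + (3 - 5/4)) + 9) + (2 + 86) = (-4*7/4*(1 + 7/4) + 9) + 88 = (-4*7/4*11/4 + 9) + 88 = (-77/4 + 9) + 88 = -41/4 + 88 = 311/4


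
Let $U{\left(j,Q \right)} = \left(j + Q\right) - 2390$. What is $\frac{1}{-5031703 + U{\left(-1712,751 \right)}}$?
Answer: $- \frac{1}{5035054} \approx -1.9861 \cdot 10^{-7}$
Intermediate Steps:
$U{\left(j,Q \right)} = -2390 + Q + j$ ($U{\left(j,Q \right)} = \left(Q + j\right) - 2390 = -2390 + Q + j$)
$\frac{1}{-5031703 + U{\left(-1712,751 \right)}} = \frac{1}{-5031703 - 3351} = \frac{1}{-5035054} = - \frac{1}{5035054}$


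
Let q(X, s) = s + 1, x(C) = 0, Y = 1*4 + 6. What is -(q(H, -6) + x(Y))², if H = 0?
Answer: -25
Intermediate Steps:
Y = 10 (Y = 4 + 6 = 10)
q(X, s) = 1 + s
-(q(H, -6) + x(Y))² = -((1 - 6) + 0)² = -(-5 + 0)² = -1*(-5)² = -1*25 = -25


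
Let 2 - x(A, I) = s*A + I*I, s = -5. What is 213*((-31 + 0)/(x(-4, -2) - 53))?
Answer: 2201/25 ≈ 88.040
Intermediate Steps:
x(A, I) = 2 - I² + 5*A (x(A, I) = 2 - (-5*A + I*I) = 2 - (-5*A + I²) = 2 - (I² - 5*A) = 2 + (-I² + 5*A) = 2 - I² + 5*A)
213*((-31 + 0)/(x(-4, -2) - 53)) = 213*((-31 + 0)/((2 - 1*(-2)² + 5*(-4)) - 53)) = 213*(-31/((2 - 1*4 - 20) - 53)) = 213*(-31/((2 - 4 - 20) - 53)) = 213*(-31/(-22 - 53)) = 213*(-31/(-75)) = 213*(-31*(-1/75)) = 213*(31/75) = 2201/25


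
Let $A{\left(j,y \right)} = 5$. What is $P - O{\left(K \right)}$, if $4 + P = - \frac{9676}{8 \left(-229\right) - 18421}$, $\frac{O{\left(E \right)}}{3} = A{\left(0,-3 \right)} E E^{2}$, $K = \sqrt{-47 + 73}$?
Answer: $- \frac{71336}{20253} - 390 \sqrt{26} \approx -1992.1$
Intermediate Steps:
$K = \sqrt{26} \approx 5.099$
$O{\left(E \right)} = 15 E^{3}$ ($O{\left(E \right)} = 3 \cdot 5 E E^{2} = 3 \cdot 5 E^{3} = 15 E^{3}$)
$P = - \frac{71336}{20253}$ ($P = -4 - \frac{9676}{8 \left(-229\right) - 18421} = -4 - \frac{9676}{-1832 - 18421} = -4 - \frac{9676}{-20253} = -4 - - \frac{9676}{20253} = -4 + \frac{9676}{20253} = - \frac{71336}{20253} \approx -3.5222$)
$P - O{\left(K \right)} = - \frac{71336}{20253} - 15 \left(\sqrt{26}\right)^{3} = - \frac{71336}{20253} - 15 \cdot 26 \sqrt{26} = - \frac{71336}{20253} - 390 \sqrt{26}$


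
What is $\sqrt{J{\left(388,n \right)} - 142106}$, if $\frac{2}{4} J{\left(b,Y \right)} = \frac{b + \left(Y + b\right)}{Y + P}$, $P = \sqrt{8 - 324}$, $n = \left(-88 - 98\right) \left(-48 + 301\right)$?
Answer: $\sqrt{2} \sqrt{\frac{1671782896 - 71053 i \sqrt{79}}{-23529 + i \sqrt{79}}} \approx 9.8556 \cdot 10^{-7} + 376.97 i$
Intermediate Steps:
$n = -47058$ ($n = \left(-186\right) 253 = -47058$)
$P = 2 i \sqrt{79}$ ($P = \sqrt{-316} = 2 i \sqrt{79} \approx 17.776 i$)
$J{\left(b,Y \right)} = \frac{2 \left(Y + 2 b\right)}{Y + 2 i \sqrt{79}}$ ($J{\left(b,Y \right)} = 2 \frac{b + \left(Y + b\right)}{Y + 2 i \sqrt{79}} = 2 \frac{Y + 2 b}{Y + 2 i \sqrt{79}} = \frac{2 \left(Y + 2 b\right)}{Y + 2 i \sqrt{79}}$)
$\sqrt{J{\left(388,n \right)} - 142106} = \sqrt{\frac{2 \left(-47058 + 2 \cdot 388\right)}{-47058 + 2 i \sqrt{79}} - 142106} = \sqrt{\frac{2 \left(-47058 + 776\right)}{-47058 + 2 i \sqrt{79}} - 142106} = \sqrt{2 \frac{1}{-47058 + 2 i \sqrt{79}} \left(-46282\right) - 142106} = \sqrt{- \frac{92564}{-47058 + 2 i \sqrt{79}} - 142106} = \sqrt{-142106 - \frac{92564}{-47058 + 2 i \sqrt{79}}}$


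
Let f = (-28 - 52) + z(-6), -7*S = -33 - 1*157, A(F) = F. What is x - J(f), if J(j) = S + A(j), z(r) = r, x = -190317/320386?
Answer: 130666813/2242702 ≈ 58.263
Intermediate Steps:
x = -190317/320386 (x = -190317*1/320386 = -190317/320386 ≈ -0.59402)
S = 190/7 (S = -(-33 - 1*157)/7 = -(-33 - 157)/7 = -⅐*(-190) = 190/7 ≈ 27.143)
f = -86 (f = (-28 - 52) - 6 = -80 - 6 = -86)
J(j) = 190/7 + j
x - J(f) = -190317/320386 - (190/7 - 86) = -190317/320386 - 1*(-412/7) = -190317/320386 + 412/7 = 130666813/2242702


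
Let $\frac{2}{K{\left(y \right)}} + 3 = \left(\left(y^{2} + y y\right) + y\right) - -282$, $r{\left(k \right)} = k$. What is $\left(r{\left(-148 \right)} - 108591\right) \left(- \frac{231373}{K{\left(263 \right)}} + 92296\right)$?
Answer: $1747049578672936$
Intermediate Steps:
$K{\left(y \right)} = \frac{2}{279 + y + 2 y^{2}}$ ($K{\left(y \right)} = \frac{2}{-3 - \left(-282 - y - y^{2} - y y\right)} = \frac{2}{-3 + \left(\left(\left(y^{2} + y^{2}\right) + y\right) + 282\right)} = \frac{2}{-3 + \left(\left(2 y^{2} + y\right) + 282\right)} = \frac{2}{-3 + \left(\left(y + 2 y^{2}\right) + 282\right)} = \frac{2}{-3 + \left(282 + y + 2 y^{2}\right)} = \frac{2}{279 + y + 2 y^{2}}$)
$\left(r{\left(-148 \right)} - 108591\right) \left(- \frac{231373}{K{\left(263 \right)}} + 92296\right) = \left(-148 - 108591\right) \left(- \frac{231373}{2 \frac{1}{279 + 263 + 2 \cdot 263^{2}}} + 92296\right) = - 108739 \left(- \frac{231373}{2 \frac{1}{279 + 263 + 2 \cdot 69169}} + 92296\right) = - 108739 \left(- \frac{231373}{2 \frac{1}{279 + 263 + 138338}} + 92296\right) = - 108739 \left(- \frac{231373}{2 \cdot \frac{1}{138880}} + 92296\right) = - 108739 \left(- 231373 \frac{1}{\frac{1}{69440}} + 92296\right) = - 108739 \left(\left(-231373\right) 69440 + 92296\right) = - 108739 \left(-16066541120 + 92296\right) = \left(-108739\right) \left(-16066448824\right) = 1747049578672936$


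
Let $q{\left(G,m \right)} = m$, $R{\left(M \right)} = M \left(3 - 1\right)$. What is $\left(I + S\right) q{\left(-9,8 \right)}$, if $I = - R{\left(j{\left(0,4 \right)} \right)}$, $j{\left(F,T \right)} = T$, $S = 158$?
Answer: $1200$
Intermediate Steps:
$R{\left(M \right)} = 2 M$ ($R{\left(M \right)} = M 2 = 2 M$)
$I = -8$ ($I = - 2 \cdot 4 = \left(-1\right) 8 = -8$)
$\left(I + S\right) q{\left(-9,8 \right)} = \left(-8 + 158\right) 8 = 150 \cdot 8 = 1200$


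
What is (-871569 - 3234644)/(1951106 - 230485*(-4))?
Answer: -4106213/2873046 ≈ -1.4292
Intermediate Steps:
(-871569 - 3234644)/(1951106 - 230485*(-4)) = -4106213/(1951106 + 921940) = -4106213/2873046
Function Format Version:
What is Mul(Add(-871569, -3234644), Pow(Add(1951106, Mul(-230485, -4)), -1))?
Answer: Rational(-4106213, 2873046) ≈ -1.4292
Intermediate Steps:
Mul(Add(-871569, -3234644), Pow(Add(1951106, Mul(-230485, -4)), -1)) = Mul(-4106213, Pow(Add(1951106, 921940), -1)) = Mul(-4106213, Pow(2873046, -1)) = Mul(-4106213, Rational(1, 2873046)) = Rational(-4106213, 2873046)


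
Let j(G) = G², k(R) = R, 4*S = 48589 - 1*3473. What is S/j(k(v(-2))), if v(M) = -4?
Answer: 11279/16 ≈ 704.94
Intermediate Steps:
S = 11279 (S = (48589 - 1*3473)/4 = (48589 - 3473)/4 = (¼)*45116 = 11279)
S/j(k(v(-2))) = 11279/((-4)²) = 11279/16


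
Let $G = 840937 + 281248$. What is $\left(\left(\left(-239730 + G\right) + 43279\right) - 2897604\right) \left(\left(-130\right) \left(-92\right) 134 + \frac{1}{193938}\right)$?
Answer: $- \frac{102147071446915045}{32323} \approx -3.1602 \cdot 10^{12}$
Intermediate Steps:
$G = 1122185$
$\left(\left(\left(-239730 + G\right) + 43279\right) - 2897604\right) \left(\left(-130\right) \left(-92\right) 134 + \frac{1}{193938}\right) = \left(\left(\left(-239730 + 1122185\right) + 43279\right) - 2897604\right) \left(\left(-130\right) \left(-92\right) 134 + \frac{1}{193938}\right) = \left(\left(882455 + 43279\right) - 2897604\right) \left(11960 \cdot 134 + \frac{1}{193938}\right) = \left(925734 - 2897604\right) \left(1602640 + \frac{1}{193938}\right) = \left(-1971870\right) \frac{310812796321}{193938} = - \frac{102147071446915045}{32323}$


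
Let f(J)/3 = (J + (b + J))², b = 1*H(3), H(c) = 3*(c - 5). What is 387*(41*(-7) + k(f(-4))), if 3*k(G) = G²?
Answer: 44489907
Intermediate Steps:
H(c) = -15 + 3*c (H(c) = 3*(-5 + c) = -15 + 3*c)
b = -6 (b = 1*(-15 + 3*3) = 1*(-15 + 9) = 1*(-6) = -6)
f(J) = 3*(-6 + 2*J)² (f(J) = 3*(J + (-6 + J))² = 3*(-6 + 2*J)²)
k(G) = G²/3
387*(41*(-7) + k(f(-4))) = 387*(41*(-7) + (12*(-3 - 4)²)²/3) = 387*(-287 + (12*(-7)²)²/3) = 387*(-287 + (12*49)²/3) = 387*(-287 + (⅓)*588²) = 387*(-287 + (⅓)*345744) = 387*(-287 + 115248) = 387*114961 = 44489907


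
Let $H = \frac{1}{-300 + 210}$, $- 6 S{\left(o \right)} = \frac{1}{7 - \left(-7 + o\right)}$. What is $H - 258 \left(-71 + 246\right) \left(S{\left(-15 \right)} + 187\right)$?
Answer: $- \frac{22035683279}{2610} \approx -8.4428 \cdot 10^{6}$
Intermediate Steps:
$S{\left(o \right)} = - \frac{1}{6 \left(14 - o\right)}$ ($S{\left(o \right)} = - \frac{1}{6 \left(7 - \left(-7 + o\right)\right)} = - \frac{1}{6 \left(14 - o\right)}$)
$H = - \frac{1}{90}$ ($H = \frac{1}{-90} = - \frac{1}{90} \approx -0.011111$)
$H - 258 \left(-71 + 246\right) \left(S{\left(-15 \right)} + 187\right) = - \frac{1}{90} - 258 \left(-71 + 246\right) \left(\frac{1}{6 \left(-14 - 15\right)} + 187\right) = - \frac{1}{90} - 258 \cdot 175 \left(\frac{1}{6 \left(-29\right)} + 187\right) = - \frac{1}{90} - 258 \cdot 175 \left(\frac{1}{6} \left(- \frac{1}{29}\right) + 187\right) = - \frac{1}{90} - 258 \cdot 175 \left(- \frac{1}{174} + 187\right) = - \frac{1}{90} - 258 \cdot 175 \cdot \frac{32537}{174} = - \frac{1}{90} - \frac{244840925}{29} = - \frac{22035683279}{2610}$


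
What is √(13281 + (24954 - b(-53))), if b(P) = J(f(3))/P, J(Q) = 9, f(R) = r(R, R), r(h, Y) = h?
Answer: 4*√6712662/53 ≈ 195.54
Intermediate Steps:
f(R) = R
b(P) = 9/P
√(13281 + (24954 - b(-53))) = √(13281 + (24954 - 9/(-53))) = √(13281 + (24954 - 9*(-1)/53)) = √(13281 + (24954 - 1*(-9/53))) = √(13281 + (24954 + 9/53)) = √(13281 + 1322571/53) = √(2026464/53) = 4*√6712662/53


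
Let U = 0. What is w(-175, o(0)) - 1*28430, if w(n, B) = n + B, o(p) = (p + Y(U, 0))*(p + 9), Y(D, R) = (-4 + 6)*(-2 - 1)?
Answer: -28659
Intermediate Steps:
Y(D, R) = -6 (Y(D, R) = 2*(-3) = -6)
o(p) = (-6 + p)*(9 + p) (o(p) = (p - 6)*(p + 9) = (-6 + p)*(9 + p))
w(n, B) = B + n
w(-175, o(0)) - 1*28430 = ((-54 + 0² + 3*0) - 175) - 1*28430 = ((-54 + 0 + 0) - 175) - 28430 = (-54 - 175) - 28430 = -229 - 28430 = -28659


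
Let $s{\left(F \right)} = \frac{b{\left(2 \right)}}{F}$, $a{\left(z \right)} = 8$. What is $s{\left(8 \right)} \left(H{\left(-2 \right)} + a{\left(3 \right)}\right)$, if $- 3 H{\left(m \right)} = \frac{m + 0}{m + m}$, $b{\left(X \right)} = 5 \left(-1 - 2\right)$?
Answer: $- \frac{235}{16} \approx -14.688$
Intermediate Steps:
$b{\left(X \right)} = -15$ ($b{\left(X \right)} = 5 \left(-3\right) = -15$)
$s{\left(F \right)} = - \frac{15}{F}$
$H{\left(m \right)} = - \frac{1}{6}$ ($H{\left(m \right)} = - \frac{\left(m + 0\right) \frac{1}{m + m}}{3} = - \frac{m \frac{1}{2 m}}{3} = \left(- \frac{1}{3}\right) \frac{1}{2} = - \frac{1}{6}$)
$s{\left(8 \right)} \left(H{\left(-2 \right)} + a{\left(3 \right)}\right) = - \frac{15}{8} \left(- \frac{1}{6} + 8\right) = \left(-15\right) \frac{1}{8} \cdot \frac{47}{6} = \left(- \frac{15}{8}\right) \frac{47}{6} = - \frac{235}{16}$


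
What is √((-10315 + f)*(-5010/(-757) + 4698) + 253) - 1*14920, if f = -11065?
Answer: -14920 + I*√57639838403963/757 ≈ -14920.0 + 10029.0*I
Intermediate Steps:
√((-10315 + f)*(-5010/(-757) + 4698) + 253) - 1*14920 = √((-10315 - 11065)*(-5010/(-757) + 4698) + 253) - 1*14920 = √(-21380*(-5010*(-1/757) + 4698) + 253) - 14920 = √(-21380*(5010/757 + 4698) + 253) - 14920 = √(-21380*3561396/757 + 253) - 14920 = √(-76142646480/757 + 253) - 14920 = √(-76142454959/757) - 14920 = I*√57639838403963/757 - 14920 = -14920 + I*√57639838403963/757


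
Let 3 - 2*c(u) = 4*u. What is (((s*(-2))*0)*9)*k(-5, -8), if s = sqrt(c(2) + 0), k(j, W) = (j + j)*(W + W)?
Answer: 0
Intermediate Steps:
c(u) = 3/2 - 2*u
k(j, W) = 4*W*j (k(j, W) = (2*j)*(2*W) = 4*W*j)
s = I*sqrt(10)/2 (s = sqrt((3/2 - 2*2) + 0) = sqrt((3/2 - 4) + 0) = sqrt(-5/2 + 0) = sqrt(-5/2) = I*sqrt(10)/2 ≈ 1.5811*I)
(((s*(-2))*0)*9)*k(-5, -8) = ((((I*sqrt(10)/2)*(-2))*0)*9)*(4*(-8)*(-5)) = ((-I*sqrt(10)*0)*9)*160 = (0*9)*160 = 0*160 = 0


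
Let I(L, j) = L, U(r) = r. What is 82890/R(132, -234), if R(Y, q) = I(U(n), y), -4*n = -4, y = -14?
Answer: 82890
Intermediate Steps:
n = 1 (n = -¼*(-4) = 1)
R(Y, q) = 1
82890/R(132, -234) = 82890/1 = 82890*1 = 82890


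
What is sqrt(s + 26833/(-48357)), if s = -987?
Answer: 2*I*sqrt(7127462406)/5373 ≈ 31.425*I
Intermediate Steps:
sqrt(s + 26833/(-48357)) = sqrt(-987 + 26833/(-48357)) = sqrt(-987 + 26833*(-1/48357)) = sqrt(-987 - 26833/48357) = sqrt(-47755192/48357) = 2*I*sqrt(7127462406)/5373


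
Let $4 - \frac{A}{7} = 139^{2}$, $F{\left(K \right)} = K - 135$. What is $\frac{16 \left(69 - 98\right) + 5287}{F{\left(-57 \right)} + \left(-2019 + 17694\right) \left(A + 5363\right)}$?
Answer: $- \frac{371}{156576384} \approx -2.3695 \cdot 10^{-6}$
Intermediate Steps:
$F{\left(K \right)} = -135 + K$
$A = -135219$ ($A = 28 - 7 \cdot 139^{2} = 28 - 135247 = -135219$)
$\frac{16 \left(69 - 98\right) + 5287}{F{\left(-57 \right)} + \left(-2019 + 17694\right) \left(A + 5363\right)} = \frac{16 \left(69 - 98\right) + 5287}{\left(-135 - 57\right) + \left(-2019 + 17694\right) \left(-135219 + 5363\right)} = \frac{16 \left(-29\right) + 5287}{-192 + 15675 \left(-129856\right)} = \frac{-464 + 5287}{-192 - 2035492800} = \frac{4823}{-2035492992} = 4823 \left(- \frac{1}{2035492992}\right) = - \frac{371}{156576384}$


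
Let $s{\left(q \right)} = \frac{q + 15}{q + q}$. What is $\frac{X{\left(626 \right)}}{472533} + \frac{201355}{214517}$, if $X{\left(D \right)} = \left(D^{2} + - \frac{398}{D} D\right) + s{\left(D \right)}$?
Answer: $\frac{224265349068329}{126910684674372} \approx 1.7671$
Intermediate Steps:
$s{\left(q \right)} = \frac{15 + q}{2 q}$
$X{\left(D \right)} = -398 + D^{2} + \frac{15 + D}{2 D}$ ($X{\left(D \right)} = \left(D^{2} + - \frac{398}{D} D\right) + \frac{15 + D}{2 D} = \left(D^{2} - 398\right) + \frac{15 + D}{2 D} = \left(-398 + D^{2}\right) + \frac{15 + D}{2 D} = -398 + D^{2} + \frac{15 + D}{2 D}$)
$\frac{X{\left(626 \right)}}{472533} + \frac{201355}{214517} = \frac{- \frac{795}{2} + 626^{2} + \frac{15}{2 \cdot 626}}{472533} + \frac{201355}{214517} = \left(- \frac{795}{2} + 391876 + \frac{15}{2} \cdot \frac{1}{626}\right) \frac{1}{472533} + 201355 \cdot \frac{1}{214517} = \left(- \frac{795}{2} + 391876 + \frac{15}{1252}\right) \frac{1}{472533} + \frac{201355}{214517} = \frac{490131097}{1252} \cdot \frac{1}{472533} + \frac{201355}{214517} = \frac{490131097}{591611316} + \frac{201355}{214517} = \frac{224265349068329}{126910684674372}$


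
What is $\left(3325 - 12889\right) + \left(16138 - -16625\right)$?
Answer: $23199$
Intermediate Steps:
$\left(3325 - 12889\right) + \left(16138 - -16625\right) = -9564 + \left(16138 + 16625\right) = -9564 + 32763 = 23199$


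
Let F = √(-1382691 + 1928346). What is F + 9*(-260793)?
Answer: -2347137 + √545655 ≈ -2.3464e+6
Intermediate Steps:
F = √545655 ≈ 738.68
F + 9*(-260793) = √545655 + 9*(-260793) = √545655 - 2347137 = -2347137 + √545655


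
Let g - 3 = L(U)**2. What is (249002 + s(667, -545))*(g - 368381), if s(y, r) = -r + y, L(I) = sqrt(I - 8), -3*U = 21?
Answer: -92177086102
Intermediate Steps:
U = -7 (U = -1/3*21 = -7)
L(I) = sqrt(-8 + I)
g = -12 (g = 3 + (sqrt(-8 - 7))**2 = 3 + (sqrt(-15))**2 = 3 + (I*sqrt(15))**2 = 3 - 15 = -12)
s(y, r) = y - r
(249002 + s(667, -545))*(g - 368381) = (249002 + (667 - 1*(-545)))*(-12 - 368381) = (249002 + (667 + 545))*(-368393) = (249002 + 1212)*(-368393) = 250214*(-368393) = -92177086102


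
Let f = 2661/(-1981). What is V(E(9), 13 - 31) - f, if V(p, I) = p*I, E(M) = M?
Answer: -318261/1981 ≈ -160.66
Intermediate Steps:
V(p, I) = I*p
f = -2661/1981 (f = 2661*(-1/1981) = -2661/1981 ≈ -1.3433)
V(E(9), 13 - 31) - f = (13 - 31)*9 - 1*(-2661/1981) = -18*9 + 2661/1981 = -162 + 2661/1981 = -318261/1981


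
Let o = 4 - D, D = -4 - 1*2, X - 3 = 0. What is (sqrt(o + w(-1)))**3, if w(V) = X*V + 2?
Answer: 27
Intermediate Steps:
X = 3 (X = 3 + 0 = 3)
w(V) = 2 + 3*V (w(V) = 3*V + 2 = 2 + 3*V)
D = -6 (D = -4 - 2 = -6)
o = 10 (o = 4 - 1*(-6) = 4 + 6 = 10)
(sqrt(o + w(-1)))**3 = (sqrt(10 + (2 + 3*(-1))))**3 = (sqrt(10 + (2 - 3)))**3 = (sqrt(10 - 1))**3 = (sqrt(9))**3 = 3**3 = 27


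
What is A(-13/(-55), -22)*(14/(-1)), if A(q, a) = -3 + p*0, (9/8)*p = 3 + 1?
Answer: 42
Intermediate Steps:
p = 32/9 (p = 8*(3 + 1)/9 = (8/9)*4 = 32/9 ≈ 3.5556)
A(q, a) = -3 (A(q, a) = -3 + (32/9)*0 = -3 + 0 = -3)
A(-13/(-55), -22)*(14/(-1)) = -42/(-1) = -42*(-1) = -3*(-14) = 42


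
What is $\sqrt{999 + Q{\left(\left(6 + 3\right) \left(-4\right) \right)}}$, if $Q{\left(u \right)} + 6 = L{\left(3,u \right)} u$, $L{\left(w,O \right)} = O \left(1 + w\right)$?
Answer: $\sqrt{6177} \approx 78.594$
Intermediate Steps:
$Q{\left(u \right)} = -6 + 4 u^{2}$ ($Q{\left(u \right)} = -6 + u \left(1 + 3\right) u = -6 + u 4 u = -6 + 4 u u = -6 + 4 u^{2}$)
$\sqrt{999 + Q{\left(\left(6 + 3\right) \left(-4\right) \right)}} = \sqrt{999 - \left(6 - 4 \left(\left(6 + 3\right) \left(-4\right)\right)^{2}\right)} = \sqrt{999 - \left(6 - 4 \left(9 \left(-4\right)\right)^{2}\right)} = \sqrt{999 - \left(6 - 4 \left(-36\right)^{2}\right)} = \sqrt{999 + \left(-6 + 4 \cdot 1296\right)} = \sqrt{999 + \left(-6 + 5184\right)} = \sqrt{999 + 5178} = \sqrt{6177}$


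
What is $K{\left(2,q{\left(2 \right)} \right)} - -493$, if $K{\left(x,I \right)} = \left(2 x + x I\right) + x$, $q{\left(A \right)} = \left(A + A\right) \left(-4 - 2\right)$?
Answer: $451$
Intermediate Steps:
$q{\left(A \right)} = - 12 A$ ($q{\left(A \right)} = 2 A \left(-6\right) = - 12 A$)
$K{\left(x,I \right)} = 3 x + I x$ ($K{\left(x,I \right)} = \left(2 x + I x\right) + x = 3 x + I x$)
$K{\left(2,q{\left(2 \right)} \right)} - -493 = 2 \left(3 - 24\right) - -493 = 2 \left(3 - 24\right) + 493 = 2 \left(-21\right) + 493 = -42 + 493 = 451$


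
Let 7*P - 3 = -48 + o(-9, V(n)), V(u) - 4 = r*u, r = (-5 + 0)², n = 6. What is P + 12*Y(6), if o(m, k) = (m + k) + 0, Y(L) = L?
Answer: 604/7 ≈ 86.286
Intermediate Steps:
r = 25 (r = (-5)² = 25)
V(u) = 4 + 25*u
o(m, k) = k + m (o(m, k) = (k + m) + 0 = k + m)
P = 100/7 (P = 3/7 + (-48 + ((4 + 25*6) - 9))/7 = 3/7 + (-48 + ((4 + 150) - 9))/7 = 3/7 + (-48 + (154 - 9))/7 = 3/7 + (-48 + 145)/7 = 3/7 + (⅐)*97 = 3/7 + 97/7 = 100/7 ≈ 14.286)
P + 12*Y(6) = 100/7 + 12*6 = 100/7 + 72 = 604/7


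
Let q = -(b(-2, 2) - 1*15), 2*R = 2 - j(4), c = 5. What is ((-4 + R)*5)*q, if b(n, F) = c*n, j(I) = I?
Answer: -625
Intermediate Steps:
b(n, F) = 5*n
R = -1 (R = (2 - 1*4)/2 = (2 - 4)/2 = (1/2)*(-2) = -1)
q = 25 (q = -(5*(-2) - 1*15) = -(-10 - 15) = -1*(-25) = 25)
((-4 + R)*5)*q = ((-4 - 1)*5)*25 = -5*5*25 = -25*25 = -625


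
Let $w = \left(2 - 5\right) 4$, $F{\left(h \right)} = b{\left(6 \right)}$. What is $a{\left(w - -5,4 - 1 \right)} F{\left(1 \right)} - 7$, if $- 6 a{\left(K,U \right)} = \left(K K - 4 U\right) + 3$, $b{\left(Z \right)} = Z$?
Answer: $-47$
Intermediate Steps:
$F{\left(h \right)} = 6$
$w = -12$ ($w = \left(-3\right) 4 = -12$)
$a{\left(K,U \right)} = - \frac{1}{2} - \frac{K^{2}}{6} + \frac{2 U}{3}$ ($a{\left(K,U \right)} = - \frac{\left(K K - 4 U\right) + 3}{6} = - \frac{\left(K^{2} - 4 U\right) + 3}{6} = - \frac{3 + K^{2} - 4 U}{6} = - \frac{1}{2} - \frac{K^{2}}{6} + \frac{2 U}{3}$)
$a{\left(w - -5,4 - 1 \right)} F{\left(1 \right)} - 7 = \left(- \frac{1}{2} - \frac{\left(-12 - -5\right)^{2}}{6} + \frac{2 \left(4 - 1\right)}{3}\right) 6 - 7 = \left(- \frac{1}{2} - \frac{\left(-12 + 5\right)^{2}}{6} + \frac{2 \left(4 - 1\right)}{3}\right) 6 - 7 = \left(- \frac{1}{2} - \frac{\left(-7\right)^{2}}{6} + \frac{2}{3} \cdot 3\right) 6 - 7 = \left(- \frac{1}{2} - \frac{49}{6} + 2\right) 6 - 7 = \left(- \frac{20}{3}\right) 6 - 7 = -40 - 7 = -47$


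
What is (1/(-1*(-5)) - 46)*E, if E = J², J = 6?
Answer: -8244/5 ≈ -1648.8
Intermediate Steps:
E = 36 (E = 6² = 36)
(1/(-1*(-5)) - 46)*E = (1/(-1*(-5)) - 46)*36 = (1/5 - 46)*36 = (⅕ - 46)*36 = -229/5*36 = -8244/5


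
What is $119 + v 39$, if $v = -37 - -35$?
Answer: $41$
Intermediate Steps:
$v = -2$ ($v = -37 + 35 = -2$)
$119 + v 39 = 119 - 78 = 41$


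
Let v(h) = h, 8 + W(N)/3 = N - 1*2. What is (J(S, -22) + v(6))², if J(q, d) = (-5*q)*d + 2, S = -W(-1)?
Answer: 13235044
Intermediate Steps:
W(N) = -30 + 3*N (W(N) = -24 + 3*(N - 1*2) = -24 + 3*(N - 2) = -24 + 3*(-2 + N) = -24 + (-6 + 3*N) = -30 + 3*N)
S = 33 (S = -(-30 + 3*(-1)) = -(-30 - 3) = -1*(-33) = 33)
J(q, d) = 2 - 5*d*q (J(q, d) = -5*d*q + 2 = 2 - 5*d*q)
(J(S, -22) + v(6))² = ((2 - 5*(-22)*33) + 6)² = ((2 + 3630) + 6)² = (3632 + 6)² = 3638² = 13235044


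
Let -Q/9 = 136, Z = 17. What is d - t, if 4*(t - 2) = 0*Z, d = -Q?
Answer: 1222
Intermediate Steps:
Q = -1224 (Q = -9*136 = -1224)
d = 1224 (d = -1*(-1224) = 1224)
t = 2 (t = 2 + (0*17)/4 = 2 + (1/4)*0 = 2 + 0 = 2)
d - t = 1224 - 1*2 = 1224 - 2 = 1222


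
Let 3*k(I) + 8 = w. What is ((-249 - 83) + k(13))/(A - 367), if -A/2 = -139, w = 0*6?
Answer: 1004/267 ≈ 3.7603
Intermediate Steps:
w = 0
k(I) = -8/3 (k(I) = -8/3 + (⅓)*0 = -8/3 + 0 = -8/3)
A = 278 (A = -2*(-139) = 278)
((-249 - 83) + k(13))/(A - 367) = ((-249 - 83) - 8/3)/(278 - 367) = (-332 - 8/3)/(-89) = -1004/3*(-1/89) = 1004/267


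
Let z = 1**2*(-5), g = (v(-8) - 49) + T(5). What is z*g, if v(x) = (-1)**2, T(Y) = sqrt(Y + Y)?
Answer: 240 - 5*sqrt(10) ≈ 224.19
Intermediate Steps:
T(Y) = sqrt(2)*sqrt(Y) (T(Y) = sqrt(2*Y) = sqrt(2)*sqrt(Y))
v(x) = 1
g = -48 + sqrt(10) (g = (1 - 49) + sqrt(2)*sqrt(5) = -48 + sqrt(10) ≈ -44.838)
z = -5 (z = 1*(-5) = -5)
z*g = -5*(-48 + sqrt(10)) = 240 - 5*sqrt(10)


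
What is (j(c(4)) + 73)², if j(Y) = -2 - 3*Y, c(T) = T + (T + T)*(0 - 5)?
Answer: 32041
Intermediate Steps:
c(T) = -9*T (c(T) = T + (2*T)*(-5) = T - 10*T = -9*T)
(j(c(4)) + 73)² = ((-2 - (-27)*4) + 73)² = ((-2 - 3*(-36)) + 73)² = ((-2 + 108) + 73)² = (106 + 73)² = 179² = 32041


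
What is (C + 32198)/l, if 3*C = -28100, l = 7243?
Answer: 68494/21729 ≈ 3.1522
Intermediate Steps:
C = -28100/3 (C = (⅓)*(-28100) = -28100/3 ≈ -9366.7)
(C + 32198)/l = (-28100/3 + 32198)/7243 = (68494/3)*(1/7243) = 68494/21729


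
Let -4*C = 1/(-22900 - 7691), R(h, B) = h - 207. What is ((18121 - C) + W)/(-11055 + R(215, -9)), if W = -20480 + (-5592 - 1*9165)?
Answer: 2094382225/1351755108 ≈ 1.5494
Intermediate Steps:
R(h, B) = -207 + h
W = -35237 (W = -20480 + (-5592 - 9165) = -20480 - 14757 = -35237)
C = 1/122364 (C = -1/(4*(-22900 - 7691)) = -¼/(-30591) = -¼*(-1/30591) = 1/122364 ≈ 8.1723e-6)
((18121 - C) + W)/(-11055 + R(215, -9)) = ((18121 - 1*1/122364) - 35237)/(-11055 + (-207 + 215)) = ((18121 - 1/122364) - 35237)/(-11055 + 8) = (2217358043/122364 - 35237)/(-11047) = -2094382225/122364*(-1/11047) = 2094382225/1351755108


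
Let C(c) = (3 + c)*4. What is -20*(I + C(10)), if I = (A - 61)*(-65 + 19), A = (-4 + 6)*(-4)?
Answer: -64520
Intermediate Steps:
A = -8 (A = 2*(-4) = -8)
C(c) = 12 + 4*c
I = 3174 (I = (-8 - 61)*(-65 + 19) = -69*(-46) = 3174)
-20*(I + C(10)) = -20*(3174 + (12 + 4*10)) = -20*(3174 + (12 + 40)) = -20*(3174 + 52) = -20*3226 = -64520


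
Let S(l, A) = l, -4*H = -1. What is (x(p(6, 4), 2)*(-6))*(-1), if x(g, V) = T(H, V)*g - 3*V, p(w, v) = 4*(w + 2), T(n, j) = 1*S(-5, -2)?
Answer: -996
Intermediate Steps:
H = 1/4 (H = -1/4*(-1) = 1/4 ≈ 0.25000)
T(n, j) = -5 (T(n, j) = 1*(-5) = -5)
p(w, v) = 8 + 4*w (p(w, v) = 4*(2 + w) = 8 + 4*w)
x(g, V) = -5*g - 3*V
(x(p(6, 4), 2)*(-6))*(-1) = ((-5*(8 + 4*6) - 3*2)*(-6))*(-1) = ((-5*(8 + 24) - 6)*(-6))*(-1) = ((-5*32 - 6)*(-6))*(-1) = ((-160 - 6)*(-6))*(-1) = -166*(-6)*(-1) = 996*(-1) = -996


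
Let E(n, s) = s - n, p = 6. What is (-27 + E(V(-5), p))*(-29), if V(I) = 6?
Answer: 783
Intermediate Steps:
(-27 + E(V(-5), p))*(-29) = (-27 + (6 - 1*6))*(-29) = (-27 + (6 - 6))*(-29) = (-27 + 0)*(-29) = -27*(-29) = 783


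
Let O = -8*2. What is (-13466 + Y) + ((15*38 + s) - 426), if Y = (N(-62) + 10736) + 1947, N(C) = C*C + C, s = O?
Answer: 3127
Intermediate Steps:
O = -16
s = -16
N(C) = C + C**2 (N(C) = C**2 + C = C + C**2)
Y = 16465 (Y = (-62*(1 - 62) + 10736) + 1947 = (-62*(-61) + 10736) + 1947 = (3782 + 10736) + 1947 = 14518 + 1947 = 16465)
(-13466 + Y) + ((15*38 + s) - 426) = (-13466 + 16465) + ((15*38 - 16) - 426) = 2999 + ((570 - 16) - 426) = 2999 + (554 - 426) = 2999 + 128 = 3127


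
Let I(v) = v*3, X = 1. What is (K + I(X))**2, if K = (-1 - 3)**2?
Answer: 361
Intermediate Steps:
I(v) = 3*v
K = 16 (K = (-4)**2 = 16)
(K + I(X))**2 = (16 + 3*1)**2 = (16 + 3)**2 = 19**2 = 361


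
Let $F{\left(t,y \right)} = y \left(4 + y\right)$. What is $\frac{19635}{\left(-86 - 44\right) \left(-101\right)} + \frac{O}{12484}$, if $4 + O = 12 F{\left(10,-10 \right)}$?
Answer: $\frac{12726221}{8195746} \approx 1.5528$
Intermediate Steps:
$O = 716$ ($O = -4 + 12 \left(- 10 \left(4 - 10\right)\right) = -4 + 12 \left(\left(-10\right) \left(-6\right)\right) = -4 + 12 \cdot 60 = -4 + 720 = 716$)
$\frac{19635}{\left(-86 - 44\right) \left(-101\right)} + \frac{O}{12484} = \frac{19635}{\left(-86 - 44\right) \left(-101\right)} + \frac{716}{12484} = \frac{19635}{\left(-130\right) \left(-101\right)} + 716 \cdot \frac{1}{12484} = \frac{19635}{13130} + \frac{179}{3121} = 19635 \cdot \frac{1}{13130} + \frac{179}{3121} = \frac{3927}{2626} + \frac{179}{3121} = \frac{12726221}{8195746}$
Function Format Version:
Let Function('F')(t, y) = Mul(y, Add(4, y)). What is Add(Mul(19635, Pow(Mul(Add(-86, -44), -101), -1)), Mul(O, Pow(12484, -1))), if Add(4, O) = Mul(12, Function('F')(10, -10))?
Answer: Rational(12726221, 8195746) ≈ 1.5528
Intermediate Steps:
O = 716 (O = Add(-4, Mul(12, Mul(-10, Add(4, -10)))) = Add(-4, Mul(12, Mul(-10, -6))) = Add(-4, Mul(12, 60)) = Add(-4, 720) = 716)
Add(Mul(19635, Pow(Mul(Add(-86, -44), -101), -1)), Mul(O, Pow(12484, -1))) = Add(Mul(19635, Pow(Mul(Add(-86, -44), -101), -1)), Mul(716, Pow(12484, -1))) = Add(Mul(19635, Pow(Mul(-130, -101), -1)), Mul(716, Rational(1, 12484))) = Add(Mul(19635, Pow(13130, -1)), Rational(179, 3121)) = Add(Mul(19635, Rational(1, 13130)), Rational(179, 3121)) = Add(Rational(3927, 2626), Rational(179, 3121)) = Rational(12726221, 8195746)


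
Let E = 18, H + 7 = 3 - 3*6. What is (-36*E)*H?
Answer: 14256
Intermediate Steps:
H = -22 (H = -7 + (3 - 3*6) = -7 + (3 - 18) = -7 - 15 = -22)
(-36*E)*H = -36*18*(-22) = -648*(-22) = 14256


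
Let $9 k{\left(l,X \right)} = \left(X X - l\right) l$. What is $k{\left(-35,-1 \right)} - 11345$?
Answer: $-11485$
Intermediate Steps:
$k{\left(l,X \right)} = \frac{l \left(X^{2} - l\right)}{9}$ ($k{\left(l,X \right)} = \frac{\left(X X - l\right) l}{9} = \frac{\left(X^{2} - l\right) l}{9} = \frac{l \left(X^{2} - l\right)}{9}$)
$k{\left(-35,-1 \right)} - 11345 = \frac{1}{9} \left(-35\right) \left(\left(-1\right)^{2} - -35\right) - 11345 = \frac{1}{9} \left(-35\right) \left(1 + 35\right) - 11345 = \frac{1}{9} \left(-35\right) 36 - 11345 = -140 - 11345 = -11485$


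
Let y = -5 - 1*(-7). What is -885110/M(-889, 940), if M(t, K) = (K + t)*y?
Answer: -442555/51 ≈ -8677.5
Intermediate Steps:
y = 2 (y = -5 + 7 = 2)
M(t, K) = 2*K + 2*t (M(t, K) = (K + t)*2 = 2*K + 2*t)
-885110/M(-889, 940) = -885110/(2*940 + 2*(-889)) = -885110/(1880 - 1778) = -885110/102 = -885110*1/102 = -442555/51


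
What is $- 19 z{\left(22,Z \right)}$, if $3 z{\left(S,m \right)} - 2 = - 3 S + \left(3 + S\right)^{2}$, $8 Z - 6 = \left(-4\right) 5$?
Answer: $-3553$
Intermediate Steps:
$Z = - \frac{7}{4}$ ($Z = \frac{3}{4} + \frac{\left(-4\right) 5}{8} = \frac{3}{4} + \frac{1}{8} \left(-20\right) = \frac{3}{4} - \frac{5}{2} = - \frac{7}{4} \approx -1.75$)
$z{\left(S,m \right)} = \frac{2}{3} - S + \frac{\left(3 + S\right)^{2}}{3}$ ($z{\left(S,m \right)} = \frac{2}{3} + \frac{- 3 S + \left(3 + S\right)^{2}}{3} = \frac{2}{3} + \frac{\left(3 + S\right)^{2} - 3 S}{3} = \frac{2}{3} - \left(S - \frac{\left(3 + S\right)^{2}}{3}\right) = \frac{2}{3} - S + \frac{\left(3 + S\right)^{2}}{3}$)
$- 19 z{\left(22,Z \right)} = - 19 \left(\frac{11}{3} + 22 + \frac{22^{2}}{3}\right) = - 19 \left(\frac{11}{3} + 22 + \frac{1}{3} \cdot 484\right) = - 19 \left(\frac{11}{3} + 22 + \frac{484}{3}\right) = \left(-19\right) 187 = -3553$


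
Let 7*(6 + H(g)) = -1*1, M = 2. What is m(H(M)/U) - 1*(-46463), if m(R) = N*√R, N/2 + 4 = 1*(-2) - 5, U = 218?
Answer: 46463 - 11*I*√65618/763 ≈ 46463.0 - 3.693*I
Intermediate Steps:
H(g) = -43/7 (H(g) = -6 + (-1*1)/7 = -6 + (⅐)*(-1) = -6 - ⅐ = -43/7)
N = -22 (N = -8 + 2*(1*(-2) - 5) = -8 + 2*(-2 - 5) = -8 + 2*(-7) = -8 - 14 = -22)
m(R) = -22*√R
m(H(M)/U) - 1*(-46463) = -22*I*√65618/1526 - 1*(-46463) = -22*I*√65618/1526 + 46463 = -11*I*√65618/763 + 46463 = 46463 - 11*I*√65618/763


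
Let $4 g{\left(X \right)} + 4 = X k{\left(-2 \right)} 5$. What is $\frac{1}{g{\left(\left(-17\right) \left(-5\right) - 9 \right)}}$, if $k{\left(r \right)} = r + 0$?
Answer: $- \frac{1}{191} \approx -0.0052356$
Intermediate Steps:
$k{\left(r \right)} = r$
$g{\left(X \right)} = -1 - \frac{5 X}{2}$ ($g{\left(X \right)} = -1 + \frac{X \left(-2\right) 5}{4} = -1 + \frac{- 2 X 5}{4} = -1 + \frac{\left(-10\right) X}{4} = -1 - \frac{5 X}{2}$)
$\frac{1}{g{\left(\left(-17\right) \left(-5\right) - 9 \right)}} = \frac{1}{-1 - \frac{5 \left(\left(-17\right) \left(-5\right) - 9\right)}{2}} = \frac{1}{-1 - \frac{5 \left(85 - 9\right)}{2}} = \frac{1}{-1 - 190} = \frac{1}{-191} = - \frac{1}{191}$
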